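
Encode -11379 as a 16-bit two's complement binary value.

1. Binary of +11379:  0010110001110011
2. Invert bits:     1101001110001100
3. Add 1:           1101001110001101

Answer: 1101001110001101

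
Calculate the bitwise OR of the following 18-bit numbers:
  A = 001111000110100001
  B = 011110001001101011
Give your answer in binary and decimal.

Apply | to each column (1 where either bit is 1):
  001111000110100001
| 011110001001101011
--------------------
  011111001111101011

Answer: 011111001111101011 (127979)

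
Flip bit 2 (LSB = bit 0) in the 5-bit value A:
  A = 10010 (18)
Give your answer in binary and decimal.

Mask = 1 << 2 = 00100
Bit 2 of A is 0; XOR with the mask flips it to 1.
  10010
^ 00100
-------
  10110

Answer: 10110 (22)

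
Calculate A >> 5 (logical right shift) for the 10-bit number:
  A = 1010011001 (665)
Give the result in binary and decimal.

Logical shift right by 5: drop the bottom 5 bit(s), prepend 5 zero(s) on the left.
  1010011001  ->  keep [10100], discard [11001], prepend 00000
= 0000010100

Answer: 0000010100 (20)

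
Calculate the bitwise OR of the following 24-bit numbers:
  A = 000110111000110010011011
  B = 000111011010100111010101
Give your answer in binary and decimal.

Apply | to each column (1 where either bit is 1):
  000110111000110010011011
| 000111011010100111010101
--------------------------
  000111111010110111011111

Answer: 000111111010110111011111 (2076127)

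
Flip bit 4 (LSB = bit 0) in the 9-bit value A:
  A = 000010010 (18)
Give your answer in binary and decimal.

Mask = 1 << 4 = 000010000
Bit 4 of A is 1; XOR with the mask flips it to 0.
  000010010
^ 000010000
-----------
  000000010

Answer: 000000010 (2)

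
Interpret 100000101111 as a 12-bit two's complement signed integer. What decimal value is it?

MSB is 1, so the value is negative. Find the magnitude:
1. Invert bits:  011111010000
2. Add 1:        011111010001  = 2001
3. Apply sign:   -2001

Answer: -2001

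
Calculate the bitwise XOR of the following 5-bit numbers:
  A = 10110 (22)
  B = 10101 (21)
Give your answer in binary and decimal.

Apply ^ to each column (1 where bits differ):
  10110
^ 10101
-------
  00011

Answer: 00011 (3)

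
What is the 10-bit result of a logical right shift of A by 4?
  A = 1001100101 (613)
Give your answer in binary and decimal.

Logical shift right by 4: drop the bottom 4 bit(s), prepend 4 zero(s) on the left.
  1001100101  ->  keep [100110], discard [0101], prepend 0000
= 0000100110

Answer: 0000100110 (38)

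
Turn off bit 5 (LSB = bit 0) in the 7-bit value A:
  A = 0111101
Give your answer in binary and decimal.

Mask = ~(1 << 5) = 1011111
Bit 5 of A is 1, so AND-ing with the mask clears it to 0.
  0111101
& 1011111
---------
  0011101

Answer: 0011101 (29)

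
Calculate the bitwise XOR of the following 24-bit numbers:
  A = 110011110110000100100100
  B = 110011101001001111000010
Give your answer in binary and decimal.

Apply ^ to each column (1 where bits differ):
  110011110110000100100100
^ 110011101001001111000010
--------------------------
  000000011111001011100110

Answer: 000000011111001011100110 (127718)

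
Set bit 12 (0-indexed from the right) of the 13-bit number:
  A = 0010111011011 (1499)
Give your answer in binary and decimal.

Mask = 1 << 12 = 1000000000000
Bit 12 of A is 0, so OR-ing with the mask flips it to 1.
  0010111011011
| 1000000000000
---------------
  1010111011011

Answer: 1010111011011 (5595)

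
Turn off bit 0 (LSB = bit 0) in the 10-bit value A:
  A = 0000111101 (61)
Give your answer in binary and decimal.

Mask = ~(1 << 0) = 1111111110
Bit 0 of A is 1, so AND-ing with the mask clears it to 0.
  0000111101
& 1111111110
------------
  0000111100

Answer: 0000111100 (60)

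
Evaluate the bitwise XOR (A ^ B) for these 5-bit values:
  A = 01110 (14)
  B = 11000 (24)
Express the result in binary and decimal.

Apply ^ to each column (1 where bits differ):
  01110
^ 11000
-------
  10110

Answer: 10110 (22)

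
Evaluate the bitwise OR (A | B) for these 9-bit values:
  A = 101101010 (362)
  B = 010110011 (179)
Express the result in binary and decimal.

Apply | to each column (1 where either bit is 1):
  101101010
| 010110011
-----------
  111111011

Answer: 111111011 (507)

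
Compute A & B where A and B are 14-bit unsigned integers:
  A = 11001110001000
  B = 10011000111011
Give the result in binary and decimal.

Apply & to each column (1 only where both bits are 1):
  11001110001000
& 10011000111011
----------------
  10001000001000

Answer: 10001000001000 (8712)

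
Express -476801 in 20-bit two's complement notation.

1. Binary of +476801:  01110100011010000001
2. Invert bits:     10001011100101111110
3. Add 1:           10001011100101111111

Answer: 10001011100101111111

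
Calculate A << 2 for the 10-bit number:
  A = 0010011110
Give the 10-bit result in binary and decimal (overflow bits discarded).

Shift left by 2: drop the top 2 bit(s), append 2 zero(s) on the right.
  0010011110  ->  discard [00], keep [10011110], append 00
= 1001111000

Answer: 1001111000 (632)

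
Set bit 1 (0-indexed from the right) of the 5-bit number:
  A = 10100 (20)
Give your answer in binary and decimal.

Mask = 1 << 1 = 00010
Bit 1 of A is 0, so OR-ing with the mask flips it to 1.
  10100
| 00010
-------
  10110

Answer: 10110 (22)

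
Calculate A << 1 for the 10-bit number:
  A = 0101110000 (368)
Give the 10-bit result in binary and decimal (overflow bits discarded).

Shift left by 1: drop the top 1 bit(s), append 1 zero(s) on the right.
  0101110000  ->  discard [0], keep [101110000], append 0
= 1011100000

Answer: 1011100000 (736)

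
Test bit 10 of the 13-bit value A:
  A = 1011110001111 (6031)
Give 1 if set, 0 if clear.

Bit 10 is the 11th from the right.
  1011110001111
    ^
That bit is 1.

Answer: 1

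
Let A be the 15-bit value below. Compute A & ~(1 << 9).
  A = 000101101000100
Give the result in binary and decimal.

Mask = ~(1 << 9) = 111110111111111
Bit 9 of A is 1, so AND-ing with the mask clears it to 0.
  000101101000100
& 111110111111111
-----------------
  000100101000100

Answer: 000100101000100 (2372)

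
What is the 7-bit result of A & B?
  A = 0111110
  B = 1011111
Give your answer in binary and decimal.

Apply & to each column (1 only where both bits are 1):
  0111110
& 1011111
---------
  0011110

Answer: 0011110 (30)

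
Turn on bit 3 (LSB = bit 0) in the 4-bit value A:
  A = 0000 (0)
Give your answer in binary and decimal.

Mask = 1 << 3 = 1000
Bit 3 of A is 0, so OR-ing with the mask flips it to 1.
  0000
| 1000
------
  1000

Answer: 1000 (8)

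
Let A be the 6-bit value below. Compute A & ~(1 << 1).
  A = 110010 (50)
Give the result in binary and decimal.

Mask = ~(1 << 1) = 111101
Bit 1 of A is 1, so AND-ing with the mask clears it to 0.
  110010
& 111101
--------
  110000

Answer: 110000 (48)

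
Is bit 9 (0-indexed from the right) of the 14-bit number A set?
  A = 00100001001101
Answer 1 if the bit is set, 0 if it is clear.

Bit 9 is the 10th from the right.
  00100001001101
      ^
That bit is 0.

Answer: 0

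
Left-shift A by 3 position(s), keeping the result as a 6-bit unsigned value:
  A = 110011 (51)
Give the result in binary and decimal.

Shift left by 3: drop the top 3 bit(s), append 3 zero(s) on the right.
  110011  ->  discard [110], keep [011], append 000
= 011000

Answer: 011000 (24)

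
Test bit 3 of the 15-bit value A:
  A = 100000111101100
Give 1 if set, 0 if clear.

Bit 3 is the 4th from the right.
  100000111101100
             ^
That bit is 1.

Answer: 1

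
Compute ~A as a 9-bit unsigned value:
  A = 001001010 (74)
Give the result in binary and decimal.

Flip each bit (0->1, 1->0):
  001001010
  110110101

Answer: 110110101 (437)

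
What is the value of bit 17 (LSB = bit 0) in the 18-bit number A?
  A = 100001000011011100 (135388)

Bit 17 is the 18th from the right.
  100001000011011100
  ^
That bit is 1.

Answer: 1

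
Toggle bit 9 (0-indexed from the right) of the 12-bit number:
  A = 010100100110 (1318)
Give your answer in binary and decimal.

Mask = 1 << 9 = 001000000000
Bit 9 of A is 0; XOR with the mask flips it to 1.
  010100100110
^ 001000000000
--------------
  011100100110

Answer: 011100100110 (1830)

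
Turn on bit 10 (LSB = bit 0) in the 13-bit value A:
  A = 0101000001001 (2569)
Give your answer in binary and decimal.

Mask = 1 << 10 = 0010000000000
Bit 10 of A is 0, so OR-ing with the mask flips it to 1.
  0101000001001
| 0010000000000
---------------
  0111000001001

Answer: 0111000001001 (3593)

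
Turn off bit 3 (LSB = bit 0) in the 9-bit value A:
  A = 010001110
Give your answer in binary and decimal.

Mask = ~(1 << 3) = 111110111
Bit 3 of A is 1, so AND-ing with the mask clears it to 0.
  010001110
& 111110111
-----------
  010000110

Answer: 010000110 (134)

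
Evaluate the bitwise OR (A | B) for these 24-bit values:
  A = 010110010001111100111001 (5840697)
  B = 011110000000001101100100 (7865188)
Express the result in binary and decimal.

Apply | to each column (1 where either bit is 1):
  010110010001111100111001
| 011110000000001101100100
--------------------------
  011110010001111101111101

Answer: 011110010001111101111101 (7937917)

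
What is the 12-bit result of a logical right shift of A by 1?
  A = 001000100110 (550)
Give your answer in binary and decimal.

Logical shift right by 1: drop the bottom 1 bit(s), prepend 1 zero(s) on the left.
  001000100110  ->  keep [00100010011], discard [0], prepend 0
= 000100010011

Answer: 000100010011 (275)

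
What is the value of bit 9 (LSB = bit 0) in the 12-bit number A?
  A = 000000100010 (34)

Bit 9 is the 10th from the right.
  000000100010
    ^
That bit is 0.

Answer: 0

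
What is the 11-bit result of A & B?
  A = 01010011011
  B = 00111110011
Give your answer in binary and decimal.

Apply & to each column (1 only where both bits are 1):
  01010011011
& 00111110011
-------------
  00010010011

Answer: 00010010011 (147)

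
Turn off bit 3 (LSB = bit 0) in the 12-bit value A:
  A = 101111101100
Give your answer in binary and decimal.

Mask = ~(1 << 3) = 111111110111
Bit 3 of A is 1, so AND-ing with the mask clears it to 0.
  101111101100
& 111111110111
--------------
  101111100100

Answer: 101111100100 (3044)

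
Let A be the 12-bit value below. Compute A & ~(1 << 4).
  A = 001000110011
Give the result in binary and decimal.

Mask = ~(1 << 4) = 111111101111
Bit 4 of A is 1, so AND-ing with the mask clears it to 0.
  001000110011
& 111111101111
--------------
  001000100011

Answer: 001000100011 (547)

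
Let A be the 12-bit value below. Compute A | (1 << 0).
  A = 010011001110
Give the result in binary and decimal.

Mask = 1 << 0 = 000000000001
Bit 0 of A is 0, so OR-ing with the mask flips it to 1.
  010011001110
| 000000000001
--------------
  010011001111

Answer: 010011001111 (1231)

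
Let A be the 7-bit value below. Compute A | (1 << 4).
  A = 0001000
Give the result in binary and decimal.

Mask = 1 << 4 = 0010000
Bit 4 of A is 0, so OR-ing with the mask flips it to 1.
  0001000
| 0010000
---------
  0011000

Answer: 0011000 (24)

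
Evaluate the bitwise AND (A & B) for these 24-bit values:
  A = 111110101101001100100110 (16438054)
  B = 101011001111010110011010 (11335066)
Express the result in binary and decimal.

Apply & to each column (1 only where both bits are 1):
  111110101101001100100110
& 101011001111010110011010
--------------------------
  101010001101000100000010

Answer: 101010001101000100000010 (11063554)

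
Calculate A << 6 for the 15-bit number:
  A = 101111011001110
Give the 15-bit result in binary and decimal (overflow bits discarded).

Shift left by 6: drop the top 6 bit(s), append 6 zero(s) on the right.
  101111011001110  ->  discard [101111], keep [011001110], append 000000
= 011001110000000

Answer: 011001110000000 (13184)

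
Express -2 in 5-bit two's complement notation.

1. Binary of +2:  00010
2. Invert bits:     11101
3. Add 1:           11110

Answer: 11110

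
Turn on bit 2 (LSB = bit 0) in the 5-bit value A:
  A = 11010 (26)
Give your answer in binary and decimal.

Mask = 1 << 2 = 00100
Bit 2 of A is 0, so OR-ing with the mask flips it to 1.
  11010
| 00100
-------
  11110

Answer: 11110 (30)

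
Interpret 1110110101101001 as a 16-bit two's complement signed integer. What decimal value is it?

MSB is 1, so the value is negative. Find the magnitude:
1. Invert bits:  0001001010010110
2. Add 1:        0001001010010111  = 4759
3. Apply sign:   -4759

Answer: -4759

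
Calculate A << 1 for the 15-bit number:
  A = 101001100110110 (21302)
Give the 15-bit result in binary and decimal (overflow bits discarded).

Shift left by 1: drop the top 1 bit(s), append 1 zero(s) on the right.
  101001100110110  ->  discard [1], keep [01001100110110], append 0
= 010011001101100

Answer: 010011001101100 (9836)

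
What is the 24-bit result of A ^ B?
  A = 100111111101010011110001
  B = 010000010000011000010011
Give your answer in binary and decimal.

Apply ^ to each column (1 where bits differ):
  100111111101010011110001
^ 010000010000011000010011
--------------------------
  110111101101001011100010

Answer: 110111101101001011100010 (14602978)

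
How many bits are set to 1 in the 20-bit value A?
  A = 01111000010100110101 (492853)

01111000010100110101
1-bits at positions (from bit 0 = LSB): 0, 2, 4, 5, 8, 10, 15, 16, 17, 18
Count = 10

Answer: 10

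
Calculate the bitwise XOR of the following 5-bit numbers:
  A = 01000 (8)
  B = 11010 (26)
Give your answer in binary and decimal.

Apply ^ to each column (1 where bits differ):
  01000
^ 11010
-------
  10010

Answer: 10010 (18)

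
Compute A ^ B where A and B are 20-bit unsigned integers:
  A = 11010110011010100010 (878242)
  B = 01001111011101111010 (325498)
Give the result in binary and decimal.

Apply ^ to each column (1 where bits differ):
  11010110011010100010
^ 01001111011101111010
----------------------
  10011001000111011000

Answer: 10011001000111011000 (627160)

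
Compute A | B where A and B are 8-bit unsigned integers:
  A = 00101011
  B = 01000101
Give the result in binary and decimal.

Apply | to each column (1 where either bit is 1):
  00101011
| 01000101
----------
  01101111

Answer: 01101111 (111)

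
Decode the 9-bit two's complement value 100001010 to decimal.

MSB is 1, so the value is negative. Find the magnitude:
1. Invert bits:  011110101
2. Add 1:        011110110  = 246
3. Apply sign:   -246

Answer: -246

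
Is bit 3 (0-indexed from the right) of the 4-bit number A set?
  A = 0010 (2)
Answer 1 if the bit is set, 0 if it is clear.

Bit 3 is the 4th from the right.
  0010
  ^
That bit is 0.

Answer: 0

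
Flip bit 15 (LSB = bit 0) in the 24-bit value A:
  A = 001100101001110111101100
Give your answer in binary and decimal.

Mask = 1 << 15 = 000000001000000000000000
Bit 15 of A is 1; XOR with the mask flips it to 0.
  001100101001110111101100
^ 000000001000000000000000
--------------------------
  001100100001110111101100

Answer: 001100100001110111101100 (3284460)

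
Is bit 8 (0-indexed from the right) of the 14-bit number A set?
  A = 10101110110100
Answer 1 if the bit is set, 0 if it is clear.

Bit 8 is the 9th from the right.
  10101110110100
       ^
That bit is 1.

Answer: 1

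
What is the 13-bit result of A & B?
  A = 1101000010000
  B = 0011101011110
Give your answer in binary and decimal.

Apply & to each column (1 only where both bits are 1):
  1101000010000
& 0011101011110
---------------
  0001000010000

Answer: 0001000010000 (528)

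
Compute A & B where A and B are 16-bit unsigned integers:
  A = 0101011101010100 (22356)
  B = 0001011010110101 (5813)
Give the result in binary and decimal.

Apply & to each column (1 only where both bits are 1):
  0101011101010100
& 0001011010110101
------------------
  0001011000010100

Answer: 0001011000010100 (5652)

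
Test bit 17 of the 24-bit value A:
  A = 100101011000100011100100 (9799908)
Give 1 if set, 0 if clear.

Bit 17 is the 18th from the right.
  100101011000100011100100
        ^
That bit is 0.

Answer: 0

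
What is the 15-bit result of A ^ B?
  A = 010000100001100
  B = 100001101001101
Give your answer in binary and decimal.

Apply ^ to each column (1 where bits differ):
  010000100001100
^ 100001101001101
-----------------
  110001001000001

Answer: 110001001000001 (25153)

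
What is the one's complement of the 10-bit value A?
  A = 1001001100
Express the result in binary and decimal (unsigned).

Flip each bit (0->1, 1->0):
  1001001100
  0110110011

Answer: 0110110011 (435)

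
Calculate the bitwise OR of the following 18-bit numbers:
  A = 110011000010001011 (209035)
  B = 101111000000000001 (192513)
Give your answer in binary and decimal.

Apply | to each column (1 where either bit is 1):
  110011000010001011
| 101111000000000001
--------------------
  111111000010001011

Answer: 111111000010001011 (258187)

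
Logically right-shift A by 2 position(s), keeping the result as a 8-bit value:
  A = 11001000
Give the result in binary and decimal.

Logical shift right by 2: drop the bottom 2 bit(s), prepend 2 zero(s) on the left.
  11001000  ->  keep [110010], discard [00], prepend 00
= 00110010

Answer: 00110010 (50)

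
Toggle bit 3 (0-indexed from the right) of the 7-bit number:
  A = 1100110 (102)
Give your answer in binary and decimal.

Mask = 1 << 3 = 0001000
Bit 3 of A is 0; XOR with the mask flips it to 1.
  1100110
^ 0001000
---------
  1101110

Answer: 1101110 (110)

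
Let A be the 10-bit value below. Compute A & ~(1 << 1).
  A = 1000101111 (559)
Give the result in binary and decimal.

Mask = ~(1 << 1) = 1111111101
Bit 1 of A is 1, so AND-ing with the mask clears it to 0.
  1000101111
& 1111111101
------------
  1000101101

Answer: 1000101101 (557)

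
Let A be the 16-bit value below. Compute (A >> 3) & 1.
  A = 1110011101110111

Bit 3 is the 4th from the right.
  1110011101110111
              ^
That bit is 0.

Answer: 0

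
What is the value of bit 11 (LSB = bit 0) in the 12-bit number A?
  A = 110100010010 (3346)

Bit 11 is the 12th from the right.
  110100010010
  ^
That bit is 1.

Answer: 1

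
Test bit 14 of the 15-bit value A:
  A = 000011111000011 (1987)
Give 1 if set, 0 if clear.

Bit 14 is the 15th from the right.
  000011111000011
  ^
That bit is 0.

Answer: 0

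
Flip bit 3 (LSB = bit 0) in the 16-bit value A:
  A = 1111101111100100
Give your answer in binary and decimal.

Mask = 1 << 3 = 0000000000001000
Bit 3 of A is 0; XOR with the mask flips it to 1.
  1111101111100100
^ 0000000000001000
------------------
  1111101111101100

Answer: 1111101111101100 (64492)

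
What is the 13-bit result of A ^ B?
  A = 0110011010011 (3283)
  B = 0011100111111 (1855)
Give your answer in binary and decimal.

Apply ^ to each column (1 where bits differ):
  0110011010011
^ 0011100111111
---------------
  0101111101100

Answer: 0101111101100 (3052)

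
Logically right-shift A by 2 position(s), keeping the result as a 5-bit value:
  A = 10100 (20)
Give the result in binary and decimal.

Logical shift right by 2: drop the bottom 2 bit(s), prepend 2 zero(s) on the left.
  10100  ->  keep [101], discard [00], prepend 00
= 00101

Answer: 00101 (5)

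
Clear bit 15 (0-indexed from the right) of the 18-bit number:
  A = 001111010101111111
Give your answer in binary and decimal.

Mask = ~(1 << 15) = 110111111111111111
Bit 15 of A is 1, so AND-ing with the mask clears it to 0.
  001111010101111111
& 110111111111111111
--------------------
  000111010101111111

Answer: 000111010101111111 (30079)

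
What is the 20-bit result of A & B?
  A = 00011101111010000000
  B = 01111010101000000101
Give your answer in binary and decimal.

Apply & to each column (1 only where both bits are 1):
  00011101111010000000
& 01111010101000000101
----------------------
  00011000101000000000

Answer: 00011000101000000000 (100864)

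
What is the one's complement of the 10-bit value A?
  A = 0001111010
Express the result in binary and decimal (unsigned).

Flip each bit (0->1, 1->0):
  0001111010
  1110000101

Answer: 1110000101 (901)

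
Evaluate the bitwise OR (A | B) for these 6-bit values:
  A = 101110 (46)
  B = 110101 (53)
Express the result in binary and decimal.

Apply | to each column (1 where either bit is 1):
  101110
| 110101
--------
  111111

Answer: 111111 (63)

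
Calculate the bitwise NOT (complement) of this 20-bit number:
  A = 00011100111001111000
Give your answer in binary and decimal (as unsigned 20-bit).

Flip each bit (0->1, 1->0):
  00011100111001111000
  11100011000110000111

Answer: 11100011000110000111 (930183)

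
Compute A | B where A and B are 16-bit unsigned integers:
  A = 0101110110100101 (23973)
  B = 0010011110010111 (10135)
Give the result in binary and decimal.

Apply | to each column (1 where either bit is 1):
  0101110110100101
| 0010011110010111
------------------
  0111111110110111

Answer: 0111111110110111 (32695)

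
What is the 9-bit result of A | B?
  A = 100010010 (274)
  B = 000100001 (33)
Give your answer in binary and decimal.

Apply | to each column (1 where either bit is 1):
  100010010
| 000100001
-----------
  100110011

Answer: 100110011 (307)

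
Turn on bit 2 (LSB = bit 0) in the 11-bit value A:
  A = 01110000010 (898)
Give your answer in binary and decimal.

Mask = 1 << 2 = 00000000100
Bit 2 of A is 0, so OR-ing with the mask flips it to 1.
  01110000010
| 00000000100
-------------
  01110000110

Answer: 01110000110 (902)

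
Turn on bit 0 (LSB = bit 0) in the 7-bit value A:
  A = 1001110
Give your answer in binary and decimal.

Mask = 1 << 0 = 0000001
Bit 0 of A is 0, so OR-ing with the mask flips it to 1.
  1001110
| 0000001
---------
  1001111

Answer: 1001111 (79)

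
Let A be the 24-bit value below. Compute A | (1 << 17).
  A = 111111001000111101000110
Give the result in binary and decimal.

Mask = 1 << 17 = 000000100000000000000000
Bit 17 of A is 0, so OR-ing with the mask flips it to 1.
  111111001000111101000110
| 000000100000000000000000
--------------------------
  111111101000111101000110

Answer: 111111101000111101000110 (16682822)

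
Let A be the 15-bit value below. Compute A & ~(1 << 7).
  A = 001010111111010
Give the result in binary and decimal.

Mask = ~(1 << 7) = 111111101111111
Bit 7 of A is 1, so AND-ing with the mask clears it to 0.
  001010111111010
& 111111101111111
-----------------
  001010101111010

Answer: 001010101111010 (5498)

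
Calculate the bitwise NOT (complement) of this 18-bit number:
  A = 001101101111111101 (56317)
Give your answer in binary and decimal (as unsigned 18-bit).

Flip each bit (0->1, 1->0):
  001101101111111101
  110010010000000010

Answer: 110010010000000010 (205826)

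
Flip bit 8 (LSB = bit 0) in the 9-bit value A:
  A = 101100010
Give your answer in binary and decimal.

Mask = 1 << 8 = 100000000
Bit 8 of A is 1; XOR with the mask flips it to 0.
  101100010
^ 100000000
-----------
  001100010

Answer: 001100010 (98)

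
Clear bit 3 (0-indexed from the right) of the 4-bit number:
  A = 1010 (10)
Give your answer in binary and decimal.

Mask = ~(1 << 3) = 0111
Bit 3 of A is 1, so AND-ing with the mask clears it to 0.
  1010
& 0111
------
  0010

Answer: 0010 (2)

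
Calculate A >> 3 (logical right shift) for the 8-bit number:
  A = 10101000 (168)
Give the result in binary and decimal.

Logical shift right by 3: drop the bottom 3 bit(s), prepend 3 zero(s) on the left.
  10101000  ->  keep [10101], discard [000], prepend 000
= 00010101

Answer: 00010101 (21)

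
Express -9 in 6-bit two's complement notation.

1. Binary of +9:  001001
2. Invert bits:     110110
3. Add 1:           110111

Answer: 110111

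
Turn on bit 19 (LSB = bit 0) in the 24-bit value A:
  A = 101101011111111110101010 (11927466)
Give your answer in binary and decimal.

Mask = 1 << 19 = 000010000000000000000000
Bit 19 of A is 0, so OR-ing with the mask flips it to 1.
  101101011111111110101010
| 000010000000000000000000
--------------------------
  101111011111111110101010

Answer: 101111011111111110101010 (12451754)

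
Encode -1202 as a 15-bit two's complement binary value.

1. Binary of +1202:  000010010110010
2. Invert bits:     111101101001101
3. Add 1:           111101101001110

Answer: 111101101001110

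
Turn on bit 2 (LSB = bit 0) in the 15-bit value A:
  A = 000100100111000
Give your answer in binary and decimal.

Mask = 1 << 2 = 000000000000100
Bit 2 of A is 0, so OR-ing with the mask flips it to 1.
  000100100111000
| 000000000000100
-----------------
  000100100111100

Answer: 000100100111100 (2364)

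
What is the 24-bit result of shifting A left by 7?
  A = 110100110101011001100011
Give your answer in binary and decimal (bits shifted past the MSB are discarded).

Shift left by 7: drop the top 7 bit(s), append 7 zero(s) on the right.
  110100110101011001100011  ->  discard [1101001], keep [10101011001100011], append 0000000
= 101010110011000110000000

Answer: 101010110011000110000000 (11219328)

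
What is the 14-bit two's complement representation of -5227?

1. Binary of +5227:  01010001101011
2. Invert bits:     10101110010100
3. Add 1:           10101110010101

Answer: 10101110010101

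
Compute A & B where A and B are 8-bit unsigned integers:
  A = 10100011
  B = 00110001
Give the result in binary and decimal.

Apply & to each column (1 only where both bits are 1):
  10100011
& 00110001
----------
  00100001

Answer: 00100001 (33)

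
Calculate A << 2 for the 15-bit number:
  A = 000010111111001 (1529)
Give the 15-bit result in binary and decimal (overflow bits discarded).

Shift left by 2: drop the top 2 bit(s), append 2 zero(s) on the right.
  000010111111001  ->  discard [00], keep [0010111111001], append 00
= 001011111100100

Answer: 001011111100100 (6116)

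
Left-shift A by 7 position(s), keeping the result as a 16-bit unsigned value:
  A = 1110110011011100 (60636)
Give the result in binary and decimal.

Shift left by 7: drop the top 7 bit(s), append 7 zero(s) on the right.
  1110110011011100  ->  discard [1110110], keep [011011100], append 0000000
= 0110111000000000

Answer: 0110111000000000 (28160)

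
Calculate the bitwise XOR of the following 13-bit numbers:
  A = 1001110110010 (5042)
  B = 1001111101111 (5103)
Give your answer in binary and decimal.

Apply ^ to each column (1 where bits differ):
  1001110110010
^ 1001111101111
---------------
  0000001011101

Answer: 0000001011101 (93)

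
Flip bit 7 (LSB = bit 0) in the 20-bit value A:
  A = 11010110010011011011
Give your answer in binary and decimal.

Mask = 1 << 7 = 00000000000010000000
Bit 7 of A is 1; XOR with the mask flips it to 0.
  11010110010011011011
^ 00000000000010000000
----------------------
  11010110010001011011

Answer: 11010110010001011011 (877659)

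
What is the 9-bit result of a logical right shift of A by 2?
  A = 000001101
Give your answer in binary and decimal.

Logical shift right by 2: drop the bottom 2 bit(s), prepend 2 zero(s) on the left.
  000001101  ->  keep [0000011], discard [01], prepend 00
= 000000011

Answer: 000000011 (3)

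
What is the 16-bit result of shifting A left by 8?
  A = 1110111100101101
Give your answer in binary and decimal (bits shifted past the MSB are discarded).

Shift left by 8: drop the top 8 bit(s), append 8 zero(s) on the right.
  1110111100101101  ->  discard [11101111], keep [00101101], append 00000000
= 0010110100000000

Answer: 0010110100000000 (11520)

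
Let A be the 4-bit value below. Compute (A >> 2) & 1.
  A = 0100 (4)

Bit 2 is the 3rd from the right.
  0100
   ^
That bit is 1.

Answer: 1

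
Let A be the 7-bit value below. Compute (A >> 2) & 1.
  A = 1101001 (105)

Bit 2 is the 3rd from the right.
  1101001
      ^
That bit is 0.

Answer: 0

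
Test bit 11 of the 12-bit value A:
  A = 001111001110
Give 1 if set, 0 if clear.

Bit 11 is the 12th from the right.
  001111001110
  ^
That bit is 0.

Answer: 0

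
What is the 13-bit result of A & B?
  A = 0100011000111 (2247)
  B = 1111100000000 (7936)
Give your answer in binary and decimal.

Apply & to each column (1 only where both bits are 1):
  0100011000111
& 1111100000000
---------------
  0100000000000

Answer: 0100000000000 (2048)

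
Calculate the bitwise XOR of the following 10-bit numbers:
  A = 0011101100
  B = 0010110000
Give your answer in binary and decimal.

Apply ^ to each column (1 where bits differ):
  0011101100
^ 0010110000
------------
  0001011100

Answer: 0001011100 (92)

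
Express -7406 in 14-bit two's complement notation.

1. Binary of +7406:  01110011101110
2. Invert bits:     10001100010001
3. Add 1:           10001100010010

Answer: 10001100010010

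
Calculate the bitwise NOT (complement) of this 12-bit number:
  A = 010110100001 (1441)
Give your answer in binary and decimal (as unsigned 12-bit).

Flip each bit (0->1, 1->0):
  010110100001
  101001011110

Answer: 101001011110 (2654)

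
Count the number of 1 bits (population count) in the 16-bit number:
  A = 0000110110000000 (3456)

0000110110000000
1-bits at positions (from bit 0 = LSB): 7, 8, 10, 11
Count = 4

Answer: 4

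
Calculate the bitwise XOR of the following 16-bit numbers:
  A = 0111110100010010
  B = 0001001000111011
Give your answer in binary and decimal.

Apply ^ to each column (1 where bits differ):
  0111110100010010
^ 0001001000111011
------------------
  0110111100101001

Answer: 0110111100101001 (28457)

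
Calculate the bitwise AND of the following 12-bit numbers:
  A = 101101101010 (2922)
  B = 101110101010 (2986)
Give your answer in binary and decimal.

Apply & to each column (1 only where both bits are 1):
  101101101010
& 101110101010
--------------
  101100101010

Answer: 101100101010 (2858)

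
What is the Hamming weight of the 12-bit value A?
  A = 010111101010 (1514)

010111101010
1-bits at positions (from bit 0 = LSB): 1, 3, 5, 6, 7, 8, 10
Count = 7

Answer: 7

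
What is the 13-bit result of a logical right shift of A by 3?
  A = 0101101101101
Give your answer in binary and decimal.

Logical shift right by 3: drop the bottom 3 bit(s), prepend 3 zero(s) on the left.
  0101101101101  ->  keep [0101101101], discard [101], prepend 000
= 0000101101101

Answer: 0000101101101 (365)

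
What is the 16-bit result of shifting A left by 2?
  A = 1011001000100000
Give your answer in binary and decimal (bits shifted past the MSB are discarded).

Shift left by 2: drop the top 2 bit(s), append 2 zero(s) on the right.
  1011001000100000  ->  discard [10], keep [11001000100000], append 00
= 1100100010000000

Answer: 1100100010000000 (51328)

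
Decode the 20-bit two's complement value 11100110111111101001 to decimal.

MSB is 1, so the value is negative. Find the magnitude:
1. Invert bits:  00011001000000010110
2. Add 1:        00011001000000010111  = 102423
3. Apply sign:   -102423

Answer: -102423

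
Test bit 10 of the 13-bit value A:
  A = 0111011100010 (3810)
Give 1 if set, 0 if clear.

Bit 10 is the 11th from the right.
  0111011100010
    ^
That bit is 1.

Answer: 1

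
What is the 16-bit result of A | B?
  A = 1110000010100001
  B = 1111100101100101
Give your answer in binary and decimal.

Apply | to each column (1 where either bit is 1):
  1110000010100001
| 1111100101100101
------------------
  1111100111100101

Answer: 1111100111100101 (63973)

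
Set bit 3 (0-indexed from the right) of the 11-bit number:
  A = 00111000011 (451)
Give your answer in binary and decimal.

Mask = 1 << 3 = 00000001000
Bit 3 of A is 0, so OR-ing with the mask flips it to 1.
  00111000011
| 00000001000
-------------
  00111001011

Answer: 00111001011 (459)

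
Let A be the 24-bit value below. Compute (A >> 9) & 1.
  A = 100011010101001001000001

Bit 9 is the 10th from the right.
  100011010101001001000001
                ^
That bit is 1.

Answer: 1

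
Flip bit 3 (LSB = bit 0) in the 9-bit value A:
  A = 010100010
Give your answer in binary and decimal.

Mask = 1 << 3 = 000001000
Bit 3 of A is 0; XOR with the mask flips it to 1.
  010100010
^ 000001000
-----------
  010101010

Answer: 010101010 (170)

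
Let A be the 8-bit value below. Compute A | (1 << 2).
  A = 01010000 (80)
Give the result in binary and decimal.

Mask = 1 << 2 = 00000100
Bit 2 of A is 0, so OR-ing with the mask flips it to 1.
  01010000
| 00000100
----------
  01010100

Answer: 01010100 (84)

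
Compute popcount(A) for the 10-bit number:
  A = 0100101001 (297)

0100101001
1-bits at positions (from bit 0 = LSB): 0, 3, 5, 8
Count = 4

Answer: 4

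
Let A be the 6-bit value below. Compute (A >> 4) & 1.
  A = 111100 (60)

Bit 4 is the 5th from the right.
  111100
   ^
That bit is 1.

Answer: 1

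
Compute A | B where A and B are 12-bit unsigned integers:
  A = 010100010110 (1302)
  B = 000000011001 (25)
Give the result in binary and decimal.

Apply | to each column (1 where either bit is 1):
  010100010110
| 000000011001
--------------
  010100011111

Answer: 010100011111 (1311)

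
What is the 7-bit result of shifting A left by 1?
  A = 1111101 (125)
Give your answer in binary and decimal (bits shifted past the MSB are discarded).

Shift left by 1: drop the top 1 bit(s), append 1 zero(s) on the right.
  1111101  ->  discard [1], keep [111101], append 0
= 1111010

Answer: 1111010 (122)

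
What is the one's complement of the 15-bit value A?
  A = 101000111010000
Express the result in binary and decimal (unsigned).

Flip each bit (0->1, 1->0):
  101000111010000
  010111000101111

Answer: 010111000101111 (11823)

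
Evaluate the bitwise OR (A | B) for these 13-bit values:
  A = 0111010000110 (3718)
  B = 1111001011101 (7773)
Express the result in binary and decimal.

Apply | to each column (1 where either bit is 1):
  0111010000110
| 1111001011101
---------------
  1111011011111

Answer: 1111011011111 (7903)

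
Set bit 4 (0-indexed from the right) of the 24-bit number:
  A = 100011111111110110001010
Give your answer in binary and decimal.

Mask = 1 << 4 = 000000000000000000010000
Bit 4 of A is 0, so OR-ing with the mask flips it to 1.
  100011111111110110001010
| 000000000000000000010000
--------------------------
  100011111111110110011010

Answer: 100011111111110110011010 (9436570)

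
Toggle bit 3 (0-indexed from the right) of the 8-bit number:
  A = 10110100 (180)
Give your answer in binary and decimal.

Mask = 1 << 3 = 00001000
Bit 3 of A is 0; XOR with the mask flips it to 1.
  10110100
^ 00001000
----------
  10111100

Answer: 10111100 (188)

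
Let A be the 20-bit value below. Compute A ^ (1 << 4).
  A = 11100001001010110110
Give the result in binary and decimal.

Mask = 1 << 4 = 00000000000000010000
Bit 4 of A is 1; XOR with the mask flips it to 0.
  11100001001010110110
^ 00000000000000010000
----------------------
  11100001001010100110

Answer: 11100001001010100110 (922278)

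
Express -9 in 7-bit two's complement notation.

1. Binary of +9:  0001001
2. Invert bits:     1110110
3. Add 1:           1110111

Answer: 1110111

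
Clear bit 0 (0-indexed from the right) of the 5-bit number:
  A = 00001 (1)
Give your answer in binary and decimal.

Mask = ~(1 << 0) = 11110
Bit 0 of A is 1, so AND-ing with the mask clears it to 0.
  00001
& 11110
-------
  00000

Answer: 00000 (0)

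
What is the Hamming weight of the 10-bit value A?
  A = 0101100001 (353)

0101100001
1-bits at positions (from bit 0 = LSB): 0, 5, 6, 8
Count = 4

Answer: 4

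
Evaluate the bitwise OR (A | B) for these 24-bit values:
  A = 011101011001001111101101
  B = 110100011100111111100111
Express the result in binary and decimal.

Apply | to each column (1 where either bit is 1):
  011101011001001111101101
| 110100011100111111100111
--------------------------
  111101011101111111101111

Answer: 111101011101111111101111 (16113647)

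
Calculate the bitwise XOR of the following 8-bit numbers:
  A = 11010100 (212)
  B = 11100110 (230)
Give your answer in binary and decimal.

Apply ^ to each column (1 where bits differ):
  11010100
^ 11100110
----------
  00110010

Answer: 00110010 (50)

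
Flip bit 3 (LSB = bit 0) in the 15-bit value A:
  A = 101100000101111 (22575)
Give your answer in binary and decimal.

Mask = 1 << 3 = 000000000001000
Bit 3 of A is 1; XOR with the mask flips it to 0.
  101100000101111
^ 000000000001000
-----------------
  101100000100111

Answer: 101100000100111 (22567)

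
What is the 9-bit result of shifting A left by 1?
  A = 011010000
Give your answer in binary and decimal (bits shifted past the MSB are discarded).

Shift left by 1: drop the top 1 bit(s), append 1 zero(s) on the right.
  011010000  ->  discard [0], keep [11010000], append 0
= 110100000

Answer: 110100000 (416)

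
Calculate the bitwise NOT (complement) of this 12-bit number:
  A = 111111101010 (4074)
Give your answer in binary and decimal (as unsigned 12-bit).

Flip each bit (0->1, 1->0):
  111111101010
  000000010101

Answer: 000000010101 (21)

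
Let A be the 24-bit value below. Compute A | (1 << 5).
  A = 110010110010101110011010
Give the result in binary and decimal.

Mask = 1 << 5 = 000000000000000000100000
Bit 5 of A is 0, so OR-ing with the mask flips it to 1.
  110010110010101110011010
| 000000000000000000100000
--------------------------
  110010110010101110111010

Answer: 110010110010101110111010 (13315002)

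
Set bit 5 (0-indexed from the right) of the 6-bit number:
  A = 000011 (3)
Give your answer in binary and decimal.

Mask = 1 << 5 = 100000
Bit 5 of A is 0, so OR-ing with the mask flips it to 1.
  000011
| 100000
--------
  100011

Answer: 100011 (35)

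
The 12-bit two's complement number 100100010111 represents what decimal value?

MSB is 1, so the value is negative. Find the magnitude:
1. Invert bits:  011011101000
2. Add 1:        011011101001  = 1769
3. Apply sign:   -1769

Answer: -1769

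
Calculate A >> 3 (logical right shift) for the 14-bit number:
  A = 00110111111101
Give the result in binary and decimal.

Logical shift right by 3: drop the bottom 3 bit(s), prepend 3 zero(s) on the left.
  00110111111101  ->  keep [00110111111], discard [101], prepend 000
= 00000110111111

Answer: 00000110111111 (447)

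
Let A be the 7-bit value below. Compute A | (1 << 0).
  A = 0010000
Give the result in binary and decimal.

Mask = 1 << 0 = 0000001
Bit 0 of A is 0, so OR-ing with the mask flips it to 1.
  0010000
| 0000001
---------
  0010001

Answer: 0010001 (17)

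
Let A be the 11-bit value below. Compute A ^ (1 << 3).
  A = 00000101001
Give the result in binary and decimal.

Mask = 1 << 3 = 00000001000
Bit 3 of A is 1; XOR with the mask flips it to 0.
  00000101001
^ 00000001000
-------------
  00000100001

Answer: 00000100001 (33)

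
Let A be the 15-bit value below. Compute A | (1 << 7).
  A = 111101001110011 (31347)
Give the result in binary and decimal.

Mask = 1 << 7 = 000000010000000
Bit 7 of A is 0, so OR-ing with the mask flips it to 1.
  111101001110011
| 000000010000000
-----------------
  111101011110011

Answer: 111101011110011 (31475)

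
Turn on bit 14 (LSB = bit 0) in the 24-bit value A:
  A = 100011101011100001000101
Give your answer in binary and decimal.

Mask = 1 << 14 = 000000000100000000000000
Bit 14 of A is 0, so OR-ing with the mask flips it to 1.
  100011101011100001000101
| 000000000100000000000000
--------------------------
  100011101111100001000101

Answer: 100011101111100001000101 (9369669)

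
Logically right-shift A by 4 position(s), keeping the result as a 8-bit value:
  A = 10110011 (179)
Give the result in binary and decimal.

Logical shift right by 4: drop the bottom 4 bit(s), prepend 4 zero(s) on the left.
  10110011  ->  keep [1011], discard [0011], prepend 0000
= 00001011

Answer: 00001011 (11)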